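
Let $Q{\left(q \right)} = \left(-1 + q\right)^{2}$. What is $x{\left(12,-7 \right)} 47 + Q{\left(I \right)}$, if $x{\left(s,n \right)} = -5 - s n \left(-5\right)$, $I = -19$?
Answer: $-19575$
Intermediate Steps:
$x{\left(s,n \right)} = -5 + 5 n s$ ($x{\left(s,n \right)} = -5 - n s \left(-5\right) = -5 - - 5 n s = -5 + 5 n s$)
$x{\left(12,-7 \right)} 47 + Q{\left(I \right)} = \left(-5 + 5 \left(-7\right) 12\right) 47 + \left(-1 - 19\right)^{2} = \left(-5 - 420\right) 47 + \left(-20\right)^{2} = \left(-425\right) 47 + 400 = -19975 + 400 = -19575$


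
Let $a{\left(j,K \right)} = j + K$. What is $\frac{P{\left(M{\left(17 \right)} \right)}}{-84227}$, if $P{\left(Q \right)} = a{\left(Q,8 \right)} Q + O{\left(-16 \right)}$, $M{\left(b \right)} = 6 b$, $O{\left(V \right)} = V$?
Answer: $- \frac{11204}{84227} \approx -0.13302$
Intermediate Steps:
$a{\left(j,K \right)} = K + j$
$P{\left(Q \right)} = -16 + Q \left(8 + Q\right)$ ($P{\left(Q \right)} = \left(8 + Q\right) Q - 16 = Q \left(8 + Q\right) - 16 = -16 + Q \left(8 + Q\right)$)
$\frac{P{\left(M{\left(17 \right)} \right)}}{-84227} = \frac{-16 + 6 \cdot 17 \left(8 + 6 \cdot 17\right)}{-84227} = \left(-16 + 102 \left(8 + 102\right)\right) \left(- \frac{1}{84227}\right) = \left(-16 + 102 \cdot 110\right) \left(- \frac{1}{84227}\right) = \left(-16 + 11220\right) \left(- \frac{1}{84227}\right) = 11204 \left(- \frac{1}{84227}\right) = - \frac{11204}{84227}$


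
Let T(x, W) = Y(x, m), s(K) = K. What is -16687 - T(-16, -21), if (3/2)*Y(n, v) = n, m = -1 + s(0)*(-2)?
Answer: -50029/3 ≈ -16676.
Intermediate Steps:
m = -1 (m = -1 + 0*(-2) = -1 + 0 = -1)
Y(n, v) = 2*n/3
T(x, W) = 2*x/3
-16687 - T(-16, -21) = -16687 - 2*(-16)/3 = -16687 - 1*(-32/3) = -16687 + 32/3 = -50029/3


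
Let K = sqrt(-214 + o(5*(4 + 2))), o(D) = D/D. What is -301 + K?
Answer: -301 + I*sqrt(213) ≈ -301.0 + 14.595*I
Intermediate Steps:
o(D) = 1
K = I*sqrt(213) (K = sqrt(-214 + 1) = sqrt(-213) = I*sqrt(213) ≈ 14.595*I)
-301 + K = -301 + I*sqrt(213)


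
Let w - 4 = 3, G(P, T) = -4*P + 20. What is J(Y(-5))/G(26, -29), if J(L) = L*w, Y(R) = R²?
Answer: -25/12 ≈ -2.0833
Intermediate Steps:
G(P, T) = 20 - 4*P
w = 7 (w = 4 + 3 = 7)
J(L) = 7*L (J(L) = L*7 = 7*L)
J(Y(-5))/G(26, -29) = (7*(-5)²)/(20 - 4*26) = (7*25)/(20 - 104) = 175/(-84) = 175*(-1/84) = -25/12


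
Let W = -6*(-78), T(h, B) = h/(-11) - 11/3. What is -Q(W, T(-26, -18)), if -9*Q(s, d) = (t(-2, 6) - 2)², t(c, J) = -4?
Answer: 4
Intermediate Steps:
T(h, B) = -11/3 - h/11 (T(h, B) = h*(-1/11) - 11*⅓ = -h/11 - 11/3 = -11/3 - h/11)
W = 468
Q(s, d) = -4 (Q(s, d) = -(-4 - 2)²/9 = -⅑*(-6)² = -⅑*36 = -4)
-Q(W, T(-26, -18)) = -1*(-4) = 4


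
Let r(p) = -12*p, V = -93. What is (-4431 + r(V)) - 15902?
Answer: -19217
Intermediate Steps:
(-4431 + r(V)) - 15902 = (-4431 - 12*(-93)) - 15902 = (-4431 + 1116) - 15902 = -3315 - 15902 = -19217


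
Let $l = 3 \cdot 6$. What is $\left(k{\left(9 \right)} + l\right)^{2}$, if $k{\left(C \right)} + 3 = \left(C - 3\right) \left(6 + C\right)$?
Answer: $11025$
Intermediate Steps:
$k{\left(C \right)} = -3 + \left(-3 + C\right) \left(6 + C\right)$ ($k{\left(C \right)} = -3 + \left(C - 3\right) \left(6 + C\right) = -3 + \left(-3 + C\right) \left(6 + C\right)$)
$l = 18$
$\left(k{\left(9 \right)} + l\right)^{2} = \left(\left(-21 + 9^{2} + 3 \cdot 9\right) + 18\right)^{2} = \left(\left(-21 + 81 + 27\right) + 18\right)^{2} = \left(87 + 18\right)^{2} = 105^{2} = 11025$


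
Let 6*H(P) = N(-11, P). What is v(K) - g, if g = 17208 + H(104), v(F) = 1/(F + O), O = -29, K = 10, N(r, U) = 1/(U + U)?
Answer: -408037363/23712 ≈ -17208.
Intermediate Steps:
N(r, U) = 1/(2*U)
H(P) = 1/(12*P) (H(P) = (1/(2*P))/6 = 1/(12*P))
v(F) = 1/(-29 + F) (v(F) = 1/(F - 29) = 1/(-29 + F))
g = 21475585/1248 (g = 17208 + (1/12)/104 = 17208 + (1/12)*(1/104) = 17208 + 1/1248 = 21475585/1248 ≈ 17208.)
v(K) - g = 1/(-29 + 10) - 1*21475585/1248 = 1/(-19) - 21475585/1248 = -1/19 - 21475585/1248 = -408037363/23712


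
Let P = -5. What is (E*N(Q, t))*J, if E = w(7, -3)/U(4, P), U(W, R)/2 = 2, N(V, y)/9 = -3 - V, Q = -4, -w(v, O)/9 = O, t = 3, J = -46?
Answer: -5589/2 ≈ -2794.5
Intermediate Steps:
w(v, O) = -9*O
N(V, y) = -27 - 9*V (N(V, y) = 9*(-3 - V) = -27 - 9*V)
U(W, R) = 4 (U(W, R) = 2*2 = 4)
E = 27/4 (E = -9*(-3)/4 = 27*(¼) = 27/4 ≈ 6.7500)
(E*N(Q, t))*J = (27*(-27 - 9*(-4))/4)*(-46) = (27*(-27 + 36)/4)*(-46) = ((27/4)*9)*(-46) = (243/4)*(-46) = -5589/2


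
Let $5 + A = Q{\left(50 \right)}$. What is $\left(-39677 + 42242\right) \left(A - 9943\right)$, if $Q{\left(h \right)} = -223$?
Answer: $-26088615$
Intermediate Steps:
$A = -228$ ($A = -5 - 223 = -228$)
$\left(-39677 + 42242\right) \left(A - 9943\right) = \left(-39677 + 42242\right) \left(-228 - 9943\right) = 2565 \left(-10171\right) = -26088615$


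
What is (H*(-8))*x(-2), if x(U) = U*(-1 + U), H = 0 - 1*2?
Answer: 96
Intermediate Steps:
H = -2 (H = 0 - 2 = -2)
(H*(-8))*x(-2) = (-2*(-8))*(-2*(-1 - 2)) = 16*(-2*(-3)) = 16*6 = 96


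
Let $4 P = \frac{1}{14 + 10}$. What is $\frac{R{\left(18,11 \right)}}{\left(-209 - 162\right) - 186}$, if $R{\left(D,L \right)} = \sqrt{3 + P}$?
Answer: $- \frac{17 \sqrt{6}}{13368} \approx -0.003115$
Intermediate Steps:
$P = \frac{1}{96}$ ($P = \frac{1}{4 \left(14 + 10\right)} = \frac{1}{4 \cdot 24} = \frac{1}{4} \cdot \frac{1}{24} = \frac{1}{96} \approx 0.010417$)
$R{\left(D,L \right)} = \frac{17 \sqrt{6}}{24}$ ($R{\left(D,L \right)} = \sqrt{3 + \frac{1}{96}} = \sqrt{\frac{289}{96}} = \frac{17 \sqrt{6}}{24}$)
$\frac{R{\left(18,11 \right)}}{\left(-209 - 162\right) - 186} = \frac{\frac{17}{24} \sqrt{6}}{\left(-209 - 162\right) - 186} = \frac{\frac{17}{24} \sqrt{6}}{-371 - 186} = \frac{\frac{17}{24} \sqrt{6}}{-557} = \frac{17 \sqrt{6}}{24} \left(- \frac{1}{557}\right) = - \frac{17 \sqrt{6}}{13368}$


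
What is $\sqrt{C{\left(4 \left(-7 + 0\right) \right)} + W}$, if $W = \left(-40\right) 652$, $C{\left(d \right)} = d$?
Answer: $2 i \sqrt{6527} \approx 161.58 i$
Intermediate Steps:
$W = -26080$
$\sqrt{C{\left(4 \left(-7 + 0\right) \right)} + W} = \sqrt{4 \left(-7 + 0\right) - 26080} = \sqrt{4 \left(-7\right) - 26080} = \sqrt{-28 - 26080} = \sqrt{-26108} = 2 i \sqrt{6527}$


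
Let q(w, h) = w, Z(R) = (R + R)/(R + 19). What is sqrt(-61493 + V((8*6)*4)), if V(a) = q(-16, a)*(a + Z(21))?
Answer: I*sqrt(1614545)/5 ≈ 254.13*I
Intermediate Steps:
Z(R) = 2*R/(19 + R) (Z(R) = (2*R)/(19 + R) = 2*R/(19 + R))
V(a) = -84/5 - 16*a (V(a) = -16*(a + 2*21/(19 + 21)) = -16*(a + 2*21/40) = -16*(a + 2*21*(1/40)) = -16*(a + 21/20) = -16*(21/20 + a) = -84/5 - 16*a)
sqrt(-61493 + V((8*6)*4)) = sqrt(-61493 + (-84/5 - 16*8*6*4)) = sqrt(-61493 + (-84/5 - 768*4)) = sqrt(-61493 + (-84/5 - 16*192)) = sqrt(-61493 + (-84/5 - 3072)) = sqrt(-61493 - 15444/5) = sqrt(-322909/5) = I*sqrt(1614545)/5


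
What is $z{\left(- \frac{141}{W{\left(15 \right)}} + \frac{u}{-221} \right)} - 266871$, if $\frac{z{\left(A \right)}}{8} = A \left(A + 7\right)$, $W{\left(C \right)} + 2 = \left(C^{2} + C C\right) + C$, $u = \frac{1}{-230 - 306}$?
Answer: $- \frac{100349231021003744287}{375998508167048} \approx -2.6689 \cdot 10^{5}$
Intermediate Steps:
$u = - \frac{1}{536}$ ($u = \frac{1}{-536} = - \frac{1}{536} \approx -0.0018657$)
$W{\left(C \right)} = -2 + C + 2 C^{2}$ ($W{\left(C \right)} = -2 + \left(\left(C^{2} + C C\right) + C\right) = -2 + \left(\left(C^{2} + C^{2}\right) + C\right) = -2 + \left(2 C^{2} + C\right) = -2 + \left(C + 2 C^{2}\right) = -2 + C + 2 C^{2}$)
$z{\left(A \right)} = 8 A \left(7 + A\right)$ ($z{\left(A \right)} = 8 A \left(A + 7\right) = 8 A \left(7 + A\right)$)
$z{\left(- \frac{141}{W{\left(15 \right)}} + \frac{u}{-221} \right)} - 266871 = 8 \left(- \frac{141}{-2 + 15 + 2 \cdot 15^{2}} - \frac{1}{536 \left(-221\right)}\right) \left(7 - \left(- \frac{1}{118456} + \frac{141}{-2 + 15 + 2 \cdot 15^{2}}\right)\right) - 266871 = 8 \left(- \frac{141}{-2 + 15 + 2 \cdot 225} - - \frac{1}{118456}\right) \left(7 - \left(- \frac{1}{118456} + \frac{141}{-2 + 15 + 2 \cdot 225}\right)\right) - 266871 = 8 \left(- \frac{141}{-2 + 15 + 450} + \frac{1}{118456}\right) \left(7 + \left(- \frac{141}{-2 + 15 + 450} + \frac{1}{118456}\right)\right) - 266871 = 8 \left(- \frac{141}{463} + \frac{1}{118456}\right) \left(7 + \left(- \frac{141}{463} + \frac{1}{118456}\right)\right) - 266871 = 8 \left(- \frac{16701833}{54845128}\right) \left(7 - \frac{16701833}{54845128}\right) - 266871 = 8 \left(- \frac{16701833}{54845128}\right) \frac{367214063}{54845128} - 266871 = - \frac{6133147955477479}{375998508167048} - 266871 = - \frac{100349231021003744287}{375998508167048}$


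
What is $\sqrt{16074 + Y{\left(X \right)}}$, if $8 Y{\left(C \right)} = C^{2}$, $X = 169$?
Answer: $\frac{\sqrt{314306}}{4} \approx 140.16$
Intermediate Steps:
$Y{\left(C \right)} = \frac{C^{2}}{8}$
$\sqrt{16074 + Y{\left(X \right)}} = \sqrt{16074 + \frac{169^{2}}{8}} = \sqrt{16074 + \frac{1}{8} \cdot 28561} = \sqrt{16074 + \frac{28561}{8}} = \sqrt{\frac{157153}{8}} = \frac{\sqrt{314306}}{4}$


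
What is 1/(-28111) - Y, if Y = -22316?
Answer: 627325075/28111 ≈ 22316.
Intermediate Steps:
1/(-28111) - Y = 1/(-28111) - 1*(-22316) = -1/28111 + 22316 = 627325075/28111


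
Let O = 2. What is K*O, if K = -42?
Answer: -84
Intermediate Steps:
K*O = -42*2 = -84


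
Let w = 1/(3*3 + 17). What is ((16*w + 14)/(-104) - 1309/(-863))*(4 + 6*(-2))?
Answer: -1605798/145847 ≈ -11.010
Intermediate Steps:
w = 1/26 (w = 1/(9 + 17) = 1/26 ≈ 0.038462)
((16*w + 14)/(-104) - 1309/(-863))*(4 + 6*(-2)) = ((16*(1/26) + 14)/(-104) - 1309/(-863))*(4 + 6*(-2)) = ((8/13 + 14)*(-1/104) - 1309*(-1/863))*(4 - 12) = ((190/13)*(-1/104) + 1309/863)*(-8) = (-95/676 + 1309/863)*(-8) = (802899/583388)*(-8) = -1605798/145847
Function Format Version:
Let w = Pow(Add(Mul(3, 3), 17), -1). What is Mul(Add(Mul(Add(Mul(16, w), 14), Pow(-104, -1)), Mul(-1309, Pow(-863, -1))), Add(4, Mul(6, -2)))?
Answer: Rational(-1605798, 145847) ≈ -11.010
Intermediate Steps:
w = Rational(1, 26) (w = Pow(Add(9, 17), -1) = Pow(26, -1) = Rational(1, 26) ≈ 0.038462)
Mul(Add(Mul(Add(Mul(16, w), 14), Pow(-104, -1)), Mul(-1309, Pow(-863, -1))), Add(4, Mul(6, -2))) = Mul(Add(Mul(Add(Mul(16, Rational(1, 26)), 14), Pow(-104, -1)), Mul(-1309, Pow(-863, -1))), Add(4, Mul(6, -2))) = Mul(Add(Mul(Add(Rational(8, 13), 14), Rational(-1, 104)), Mul(-1309, Rational(-1, 863))), Add(4, -12)) = Mul(Add(Mul(Rational(190, 13), Rational(-1, 104)), Rational(1309, 863)), -8) = Mul(Add(Rational(-95, 676), Rational(1309, 863)), -8) = Mul(Rational(802899, 583388), -8) = Rational(-1605798, 145847)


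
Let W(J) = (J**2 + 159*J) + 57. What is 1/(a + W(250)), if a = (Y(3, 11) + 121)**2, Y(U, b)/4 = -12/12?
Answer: 1/115996 ≈ 8.6210e-6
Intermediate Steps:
Y(U, b) = -4 (Y(U, b) = 4*(-12/12) = 4*(-12*1/12) = 4*(-1) = -4)
W(J) = 57 + J**2 + 159*J
a = 13689 (a = (-4 + 121)**2 = 117**2 = 13689)
1/(a + W(250)) = 1/(13689 + (57 + 250**2 + 159*250)) = 1/(13689 + (57 + 62500 + 39750)) = 1/(13689 + 102307) = 1/115996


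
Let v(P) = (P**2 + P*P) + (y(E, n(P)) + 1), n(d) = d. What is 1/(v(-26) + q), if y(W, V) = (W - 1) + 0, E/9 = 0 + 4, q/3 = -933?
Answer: -1/1411 ≈ -0.00070872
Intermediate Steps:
q = -2799 (q = 3*(-933) = -2799)
E = 36 (E = 9*(0 + 4) = 9*4 = 36)
y(W, V) = -1 + W (y(W, V) = (-1 + W) + 0 = -1 + W)
v(P) = 36 + 2*P**2 (v(P) = (P**2 + P*P) + ((-1 + 36) + 1) = (P**2 + P**2) + (35 + 1) = 2*P**2 + 36 = 36 + 2*P**2)
1/(v(-26) + q) = 1/((36 + 2*(-26)**2) - 2799) = 1/((36 + 2*676) - 2799) = 1/((36 + 1352) - 2799) = 1/(1388 - 2799) = 1/(-1411) = -1/1411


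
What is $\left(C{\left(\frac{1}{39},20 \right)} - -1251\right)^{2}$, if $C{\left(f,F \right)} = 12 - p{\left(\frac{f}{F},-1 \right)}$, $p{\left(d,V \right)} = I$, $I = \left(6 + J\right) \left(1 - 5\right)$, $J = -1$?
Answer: $1646089$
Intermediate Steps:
$I = -20$ ($I = \left(6 - 1\right) \left(1 - 5\right) = 5 \left(-4\right) = -20$)
$p{\left(d,V \right)} = -20$
$C{\left(f,F \right)} = 32$ ($C{\left(f,F \right)} = 12 - -20 = 12 + 20 = 32$)
$\left(C{\left(\frac{1}{39},20 \right)} - -1251\right)^{2} = \left(32 - -1251\right)^{2} = \left(32 + 1251\right)^{2} = 1283^{2} = 1646089$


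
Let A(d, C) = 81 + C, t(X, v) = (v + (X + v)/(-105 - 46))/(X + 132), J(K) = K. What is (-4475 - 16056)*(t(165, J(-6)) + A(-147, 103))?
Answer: -56465608591/14949 ≈ -3.7772e+6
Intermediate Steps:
t(X, v) = (-X/151 + 150*v/151)/(132 + X) (t(X, v) = (v + (X + v)/(-151))/(132 + X) = (v + (X + v)*(-1/151))/(132 + X) = (v + (-X/151 - v/151))/(132 + X) = (-X/151 + 150*v/151)/(132 + X))
(-4475 - 16056)*(t(165, J(-6)) + A(-147, 103)) = (-4475 - 16056)*((-1*165 + 150*(-6))/(151*(132 + 165)) + (81 + 103)) = -20531*((1/151)*(-165 - 900)/297 + 184) = -20531*((1/151)*(1/297)*(-1065) + 184) = -20531*(-355/14949 + 184) = -20531*2750261/14949 = -56465608591/14949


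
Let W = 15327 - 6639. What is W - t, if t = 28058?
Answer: -19370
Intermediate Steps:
W = 8688
W - t = 8688 - 1*28058 = 8688 - 28058 = -19370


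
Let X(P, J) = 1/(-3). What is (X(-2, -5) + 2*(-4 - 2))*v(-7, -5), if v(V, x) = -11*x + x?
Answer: -1850/3 ≈ -616.67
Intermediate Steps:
X(P, J) = -1/3
v(V, x) = -10*x
(X(-2, -5) + 2*(-4 - 2))*v(-7, -5) = (-1/3 + 2*(-4 - 2))*(-10*(-5)) = (-1/3 + 2*(-6))*50 = (-1/3 - 12)*50 = -37/3*50 = -1850/3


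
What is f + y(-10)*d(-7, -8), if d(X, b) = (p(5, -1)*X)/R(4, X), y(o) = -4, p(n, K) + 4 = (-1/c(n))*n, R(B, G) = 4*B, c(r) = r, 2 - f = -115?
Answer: 433/4 ≈ 108.25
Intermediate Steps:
f = 117 (f = 2 - 1*(-115) = 2 + 115 = 117)
p(n, K) = -5 (p(n, K) = -4 + (-1/n)*n = -4 - 1 = -5)
d(X, b) = -5*X/16 (d(X, b) = (-5*X)/((4*4)) = -5*X/16)
f + y(-10)*d(-7, -8) = 117 - (-5)*(-7)/4 = 117 - 4*35/16 = 117 - 35/4 = 433/4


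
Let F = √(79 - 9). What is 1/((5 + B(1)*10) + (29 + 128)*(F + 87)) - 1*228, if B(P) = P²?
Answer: -21118817607/92626423 - 157*√70/185252846 ≈ -228.00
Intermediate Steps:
F = √70 ≈ 8.3666
1/((5 + B(1)*10) + (29 + 128)*(F + 87)) - 1*228 = 1/((5 + 1²*10) + (29 + 128)*(√70 + 87)) - 1*228 = 1/((5 + 1*10) + 157*(87 + √70)) - 228 = 1/((5 + 10) + (13659 + 157*√70)) - 228 = 1/(15 + (13659 + 157*√70)) - 228 = 1/(13674 + 157*√70) - 228 = -228 + 1/(13674 + 157*√70)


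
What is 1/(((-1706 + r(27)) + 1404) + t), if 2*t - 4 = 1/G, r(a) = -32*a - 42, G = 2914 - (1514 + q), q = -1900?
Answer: -6600/7959599 ≈ -0.00082919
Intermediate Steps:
G = 3300 (G = 2914 - (1514 - 1900) = 2914 - 1*(-386) = 2914 + 386 = 3300)
r(a) = -42 - 32*a
t = 13201/6600 (t = 2 + (1/2)/3300 = 2 + (1/2)*(1/3300) = 2 + 1/6600 = 13201/6600 ≈ 2.0002)
1/(((-1706 + r(27)) + 1404) + t) = 1/(((-1706 + (-42 - 32*27)) + 1404) + 13201/6600) = 1/(((-1706 + (-42 - 864)) + 1404) + 13201/6600) = 1/(((-1706 - 906) + 1404) + 13201/6600) = 1/((-2612 + 1404) + 13201/6600) = 1/(-1208 + 13201/6600) = 1/(-7959599/6600) = -6600/7959599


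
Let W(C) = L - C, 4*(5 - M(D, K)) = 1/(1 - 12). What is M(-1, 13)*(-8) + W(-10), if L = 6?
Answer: -266/11 ≈ -24.182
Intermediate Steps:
M(D, K) = 221/44 (M(D, K) = 5 - 1/(4*(1 - 12)) = 5 - 1/4/(-11) = 5 - 1/4*(-1/11) = 5 + 1/44 = 221/44)
W(C) = 6 - C
M(-1, 13)*(-8) + W(-10) = (221/44)*(-8) + (6 - 1*(-10)) = -442/11 + (6 + 10) = -442/11 + 16 = -266/11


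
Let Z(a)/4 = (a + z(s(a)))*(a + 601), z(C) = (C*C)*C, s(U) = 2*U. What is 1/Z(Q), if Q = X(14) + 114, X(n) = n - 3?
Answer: 1/45375363000 ≈ 2.2038e-11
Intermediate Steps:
X(n) = -3 + n
Q = 125 (Q = (-3 + 14) + 114 = 11 + 114 = 125)
z(C) = C³ (z(C) = C²*C = C³)
Z(a) = 4*(601 + a)*(a + 8*a³) (Z(a) = 4*((a + (2*a)³)*(a + 601)) = 4*((a + 8*a³)*(601 + a)) = 4*((601 + a)*(a + 8*a³)) = 4*(601 + a)*(a + 8*a³))
1/Z(Q) = 1/(4*125*(601 + 125 + 8*125³ + 4808*125²)) = 1/(4*125*(601 + 125 + 8*1953125 + 4808*15625)) = 1/(4*125*(601 + 125 + 15625000 + 75125000)) = 1/(4*125*90750726) = 1/45375363000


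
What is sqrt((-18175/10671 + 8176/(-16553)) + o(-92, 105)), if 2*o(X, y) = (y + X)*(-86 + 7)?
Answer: I*sqrt(64360348425708019818)/353274126 ≈ 22.709*I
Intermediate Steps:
o(X, y) = -79*X/2 - 79*y/2 (o(X, y) = ((y + X)*(-86 + 7))/2 = ((X + y)*(-79))/2 = (-79*X - 79*y)/2 = -79*X/2 - 79*y/2)
sqrt((-18175/10671 + 8176/(-16553)) + o(-92, 105)) = sqrt((-18175/10671 + 8176/(-16553)) + (-79/2*(-92) - 79/2*105)) = sqrt((-18175*1/10671 + 8176*(-1/16553)) + (3634 - 8295/2)) = sqrt((-18175/10671 - 8176/16553) - 1027/2) = sqrt(-388096871/176637063 - 1027/2) = sqrt(-182182457443/353274126) = I*sqrt(64360348425708019818)/353274126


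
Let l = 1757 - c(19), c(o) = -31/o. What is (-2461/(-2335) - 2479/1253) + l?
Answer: 97709785762/55589345 ≈ 1757.7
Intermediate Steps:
l = 33414/19 (l = 1757 - (-31)/19 = 1757 - 1*(-31/19) = 1757 + 31/19 = 33414/19 ≈ 1758.6)
(-2461/(-2335) - 2479/1253) + l = (-2461/(-2335) - 2479/1253) + 33414/19 = (-2461*(-1/2335) - 2479*1/1253) + 33414/19 = (2461/2335 - 2479/1253) + 33414/19 = -2704832/2925755 + 33414/19 = 97709785762/55589345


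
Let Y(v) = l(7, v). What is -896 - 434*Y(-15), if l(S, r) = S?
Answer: -3934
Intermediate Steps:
Y(v) = 7
-896 - 434*Y(-15) = -896 - 434*7 = -896 - 3038 = -3934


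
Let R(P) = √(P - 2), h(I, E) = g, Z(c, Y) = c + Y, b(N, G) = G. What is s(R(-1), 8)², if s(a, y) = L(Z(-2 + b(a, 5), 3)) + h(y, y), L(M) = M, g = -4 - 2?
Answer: 0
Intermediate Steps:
g = -6
Z(c, Y) = Y + c
h(I, E) = -6
R(P) = √(-2 + P)
s(a, y) = 0 (s(a, y) = (3 + (-2 + 5)) - 6 = (3 + 3) - 6 = 6 - 6 = 0)
s(R(-1), 8)² = 0² = 0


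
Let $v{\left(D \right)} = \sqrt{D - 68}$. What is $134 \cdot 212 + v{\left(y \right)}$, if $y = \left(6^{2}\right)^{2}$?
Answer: $28408 + 2 \sqrt{307} \approx 28443.0$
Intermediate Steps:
$y = 1296$ ($y = 36^{2} = 1296$)
$v{\left(D \right)} = \sqrt{-68 + D}$
$134 \cdot 212 + v{\left(y \right)} = 134 \cdot 212 + \sqrt{-68 + 1296} = 28408 + \sqrt{1228} = 28408 + 2 \sqrt{307}$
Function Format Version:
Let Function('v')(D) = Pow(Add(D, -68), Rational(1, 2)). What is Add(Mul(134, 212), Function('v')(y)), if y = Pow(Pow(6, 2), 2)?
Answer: Add(28408, Mul(2, Pow(307, Rational(1, 2)))) ≈ 28443.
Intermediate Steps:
y = 1296 (y = Pow(36, 2) = 1296)
Function('v')(D) = Pow(Add(-68, D), Rational(1, 2))
Add(Mul(134, 212), Function('v')(y)) = Add(Mul(134, 212), Pow(Add(-68, 1296), Rational(1, 2))) = Add(28408, Pow(1228, Rational(1, 2))) = Add(28408, Mul(2, Pow(307, Rational(1, 2))))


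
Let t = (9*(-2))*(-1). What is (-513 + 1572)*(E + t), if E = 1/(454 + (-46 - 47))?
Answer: 6882441/361 ≈ 19065.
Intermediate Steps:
t = 18 (t = -18*(-1) = 18)
E = 1/361 (E = 1/(454 - 93) = 1/361 ≈ 0.0027701)
(-513 + 1572)*(E + t) = (-513 + 1572)*(1/361 + 18) = 1059*(6499/361) = 6882441/361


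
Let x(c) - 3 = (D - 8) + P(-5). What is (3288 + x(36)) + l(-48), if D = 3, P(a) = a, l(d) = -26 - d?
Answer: 3303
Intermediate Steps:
x(c) = -7 (x(c) = 3 + ((3 - 8) - 5) = 3 + (-5 - 5) = 3 - 10 = -7)
(3288 + x(36)) + l(-48) = (3288 - 7) + (-26 - 1*(-48)) = 3281 + (-26 + 48) = 3281 + 22 = 3303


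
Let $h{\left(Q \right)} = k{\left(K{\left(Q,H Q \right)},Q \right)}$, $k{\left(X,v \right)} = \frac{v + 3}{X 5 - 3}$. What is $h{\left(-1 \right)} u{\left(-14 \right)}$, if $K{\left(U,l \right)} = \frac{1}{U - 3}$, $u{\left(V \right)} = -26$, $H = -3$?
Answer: $\frac{208}{17} \approx 12.235$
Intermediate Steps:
$K{\left(U,l \right)} = \frac{1}{-3 + U}$
$k{\left(X,v \right)} = \frac{3 + v}{-3 + 5 X}$ ($k{\left(X,v \right)} = \frac{3 + v}{5 X - 3} = \frac{3 + v}{-3 + 5 X}$)
$h{\left(Q \right)} = \frac{3 + Q}{-3 + \frac{5}{-3 + Q}}$
$h{\left(-1 \right)} u{\left(-14 \right)} = \frac{9 - \left(-1\right)^{2}}{-14 + 3 \left(-1\right)} \left(-26\right) = \frac{9 - 1}{-14 - 3} \left(-26\right) = \frac{9 - 1}{-17} \left(-26\right) = \left(- \frac{1}{17}\right) 8 \left(-26\right) = \left(- \frac{8}{17}\right) \left(-26\right) = \frac{208}{17}$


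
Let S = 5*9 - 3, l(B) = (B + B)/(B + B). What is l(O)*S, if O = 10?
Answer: 42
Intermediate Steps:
l(B) = 1 (l(B) = (2*B)/((2*B)) = (2*B)*(1/(2*B)) = 1)
S = 42 (S = 45 - 3 = 42)
l(O)*S = 1*42 = 42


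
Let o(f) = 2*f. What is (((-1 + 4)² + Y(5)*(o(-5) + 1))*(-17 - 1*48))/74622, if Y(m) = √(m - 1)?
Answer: 195/24874 ≈ 0.0078395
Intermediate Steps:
Y(m) = √(-1 + m)
(((-1 + 4)² + Y(5)*(o(-5) + 1))*(-17 - 1*48))/74622 = (((-1 + 4)² + √(-1 + 5)*(2*(-5) + 1))*(-17 - 1*48))/74622 = ((3² + √4*(-10 + 1))*(-17 - 48))*(1/74622) = ((9 + 2*(-9))*(-65))*(1/74622) = ((9 - 18)*(-65))*(1/74622) = -9*(-65)*(1/74622) = 585*(1/74622) = 195/24874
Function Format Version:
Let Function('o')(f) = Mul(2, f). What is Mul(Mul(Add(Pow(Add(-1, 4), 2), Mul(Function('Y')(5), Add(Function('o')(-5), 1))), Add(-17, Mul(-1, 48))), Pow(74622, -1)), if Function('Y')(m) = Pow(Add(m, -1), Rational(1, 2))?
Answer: Rational(195, 24874) ≈ 0.0078395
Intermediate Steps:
Function('Y')(m) = Pow(Add(-1, m), Rational(1, 2))
Mul(Mul(Add(Pow(Add(-1, 4), 2), Mul(Function('Y')(5), Add(Function('o')(-5), 1))), Add(-17, Mul(-1, 48))), Pow(74622, -1)) = Mul(Mul(Add(Pow(Add(-1, 4), 2), Mul(Pow(Add(-1, 5), Rational(1, 2)), Add(Mul(2, -5), 1))), Add(-17, Mul(-1, 48))), Pow(74622, -1)) = Mul(Mul(Add(Pow(3, 2), Mul(Pow(4, Rational(1, 2)), Add(-10, 1))), Add(-17, -48)), Rational(1, 74622)) = Mul(Mul(Add(9, Mul(2, -9)), -65), Rational(1, 74622)) = Mul(Mul(Add(9, -18), -65), Rational(1, 74622)) = Mul(Mul(-9, -65), Rational(1, 74622)) = Mul(585, Rational(1, 74622)) = Rational(195, 24874)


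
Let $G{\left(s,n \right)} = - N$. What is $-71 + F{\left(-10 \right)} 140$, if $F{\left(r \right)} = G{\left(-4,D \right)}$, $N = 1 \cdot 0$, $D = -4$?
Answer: $-71$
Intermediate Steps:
$N = 0$
$G{\left(s,n \right)} = 0$ ($G{\left(s,n \right)} = \left(-1\right) 0 = 0$)
$F{\left(r \right)} = 0$
$-71 + F{\left(-10 \right)} 140 = -71 + 0 \cdot 140 = -71 + 0 = -71$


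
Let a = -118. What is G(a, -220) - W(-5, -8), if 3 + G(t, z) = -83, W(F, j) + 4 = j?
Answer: -74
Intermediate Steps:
W(F, j) = -4 + j
G(t, z) = -86 (G(t, z) = -3 - 83 = -86)
G(a, -220) - W(-5, -8) = -86 - (-4 - 8) = -86 - 1*(-12) = -86 + 12 = -74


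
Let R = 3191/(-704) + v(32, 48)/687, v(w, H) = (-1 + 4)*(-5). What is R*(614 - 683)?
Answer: 50663871/161216 ≈ 314.26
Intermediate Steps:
v(w, H) = -15 (v(w, H) = 3*(-5) = -15)
R = -734259/161216 (R = 3191/(-704) - 15/687 = 3191*(-1/704) - 15*1/687 = -3191/704 - 5/229 = -734259/161216 ≈ -4.5545)
R*(614 - 683) = -734259*(614 - 683)/161216 = -734259/161216*(-69) = 50663871/161216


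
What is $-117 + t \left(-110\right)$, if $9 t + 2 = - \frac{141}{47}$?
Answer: $- \frac{503}{9} \approx -55.889$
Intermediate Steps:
$t = - \frac{5}{9}$ ($t = - \frac{2}{9} + \frac{\left(-141\right) \frac{1}{47}}{9} = - \frac{2}{9} + \frac{1}{9} \left(-3\right) = - \frac{2}{9} - \frac{1}{3} = - \frac{5}{9} \approx -0.55556$)
$-117 + t \left(-110\right) = -117 - - \frac{550}{9} = -117 + \frac{550}{9} = - \frac{503}{9}$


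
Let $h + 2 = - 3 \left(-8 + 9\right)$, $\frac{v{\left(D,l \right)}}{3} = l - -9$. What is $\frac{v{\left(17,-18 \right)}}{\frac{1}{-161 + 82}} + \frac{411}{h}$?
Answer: $\frac{10254}{5} \approx 2050.8$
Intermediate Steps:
$v{\left(D,l \right)} = 27 + 3 l$ ($v{\left(D,l \right)} = 3 \left(l - -9\right) = 3 \left(l + 9\right) = 3 \left(9 + l\right) = 27 + 3 l$)
$h = -5$ ($h = -2 - 3 \left(-8 + 9\right) = -2 - 3 = -5$)
$\frac{v{\left(17,-18 \right)}}{\frac{1}{-161 + 82}} + \frac{411}{h} = \frac{27 + 3 \left(-18\right)}{\frac{1}{-161 + 82}} + \frac{411}{-5} = \frac{27 - 54}{\frac{1}{-79}} + 411 \left(- \frac{1}{5}\right) = - \frac{27}{- \frac{1}{79}} - \frac{411}{5} = \left(-27\right) \left(-79\right) - \frac{411}{5} = 2133 - \frac{411}{5} = \frac{10254}{5}$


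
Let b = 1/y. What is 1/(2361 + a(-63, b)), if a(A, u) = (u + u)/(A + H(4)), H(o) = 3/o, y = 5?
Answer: 1245/2939437 ≈ 0.00042355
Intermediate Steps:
b = ⅕ (b = 1/5 = ⅕ ≈ 0.20000)
a(A, u) = 2*u/(¾ + A) (a(A, u) = (u + u)/(A + 3/4) = (2*u)/(A + 3*(¼)) = (2*u)/(A + ¾) = (2*u)/(¾ + A) = 2*u/(¾ + A))
1/(2361 + a(-63, b)) = 1/(2361 + 8*(⅕)/(3 + 4*(-63))) = 1/(2361 + 8*(⅕)/(3 - 252)) = 1/(2361 + 8*(⅕)/(-249)) = 1/(2361 + 8*(⅕)*(-1/249)) = 1/(2361 - 8/1245) = 1/(2939437/1245) = 1245/2939437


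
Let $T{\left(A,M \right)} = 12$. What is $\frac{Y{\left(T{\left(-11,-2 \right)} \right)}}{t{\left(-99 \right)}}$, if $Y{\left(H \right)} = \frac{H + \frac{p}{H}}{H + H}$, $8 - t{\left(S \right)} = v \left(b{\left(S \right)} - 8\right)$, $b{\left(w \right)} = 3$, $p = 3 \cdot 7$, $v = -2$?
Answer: $- \frac{55}{192} \approx -0.28646$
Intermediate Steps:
$p = 21$
$t{\left(S \right)} = -2$ ($t{\left(S \right)} = 8 - - 2 \left(3 - 8\right) = 8 - \left(-2\right) \left(-5\right) = 8 - 10 = -2$)
$Y{\left(H \right)} = \frac{H + \frac{21}{H}}{2 H}$ ($Y{\left(H \right)} = \frac{H + \frac{21}{H}}{H + H} = \frac{H + \frac{21}{H}}{2 H}$)
$\frac{Y{\left(T{\left(-11,-2 \right)} \right)}}{t{\left(-99 \right)}} = \frac{\frac{1}{2} \cdot \frac{1}{144} \left(21 + 12^{2}\right)}{-2} = \frac{1}{2} \cdot \frac{1}{144} \left(21 + 144\right) \left(- \frac{1}{2}\right) = \frac{1}{2} \cdot \frac{1}{144} \cdot 165 \left(- \frac{1}{2}\right) = \frac{55}{96} \left(- \frac{1}{2}\right) = - \frac{55}{192}$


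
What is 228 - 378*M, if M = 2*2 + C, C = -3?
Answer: -150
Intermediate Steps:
M = 1 (M = 2*2 - 3 = 4 - 3 = 1)
228 - 378*M = 228 - 378*1 = 228 - 378 = -150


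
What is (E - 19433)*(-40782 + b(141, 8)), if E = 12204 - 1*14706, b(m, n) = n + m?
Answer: 891284855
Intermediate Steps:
b(m, n) = m + n
E = -2502 (E = 12204 - 14706 = -2502)
(E - 19433)*(-40782 + b(141, 8)) = (-2502 - 19433)*(-40782 + (141 + 8)) = -21935*(-40782 + 149) = -21935*(-40633) = 891284855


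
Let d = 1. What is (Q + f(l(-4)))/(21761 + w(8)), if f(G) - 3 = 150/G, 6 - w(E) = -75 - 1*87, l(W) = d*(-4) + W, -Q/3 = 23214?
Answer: -278631/87716 ≈ -3.1765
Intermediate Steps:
Q = -69642 (Q = -3*23214 = -69642)
l(W) = -4 + W (l(W) = 1*(-4) + W = -4 + W)
w(E) = 168 (w(E) = 6 - (-75 - 1*87) = 6 - (-75 - 87) = 6 - 1*(-162) = 6 + 162 = 168)
f(G) = 3 + 150/G
(Q + f(l(-4)))/(21761 + w(8)) = (-69642 + (3 + 150/(-4 - 4)))/(21761 + 168) = (-69642 + (3 + 150/(-8)))/21929 = (-69642 + (3 + 150*(-1/8)))*(1/21929) = (-69642 + (3 - 75/4))*(1/21929) = (-69642 - 63/4)*(1/21929) = -278631/4*1/21929 = -278631/87716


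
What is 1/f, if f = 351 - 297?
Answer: 1/54 ≈ 0.018519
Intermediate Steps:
f = 54
1/f = 1/54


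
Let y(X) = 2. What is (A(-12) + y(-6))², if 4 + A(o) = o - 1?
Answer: 225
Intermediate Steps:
A(o) = -5 + o (A(o) = -4 + (o - 1) = -4 + (-1 + o) = -5 + o)
(A(-12) + y(-6))² = ((-5 - 12) + 2)² = (-17 + 2)² = (-15)² = 225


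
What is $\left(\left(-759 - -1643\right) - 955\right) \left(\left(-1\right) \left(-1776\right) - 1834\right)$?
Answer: $4118$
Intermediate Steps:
$\left(\left(-759 - -1643\right) - 955\right) \left(\left(-1\right) \left(-1776\right) - 1834\right) = \left(\left(-759 + 1643\right) - 955\right) \left(1776 - 1834\right) = \left(884 - 955\right) \left(-58\right) = \left(-71\right) \left(-58\right) = 4118$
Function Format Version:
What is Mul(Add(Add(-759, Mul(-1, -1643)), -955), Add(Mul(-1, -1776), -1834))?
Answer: 4118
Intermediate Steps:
Mul(Add(Add(-759, Mul(-1, -1643)), -955), Add(Mul(-1, -1776), -1834)) = Mul(Add(Add(-759, 1643), -955), Add(1776, -1834)) = Mul(Add(884, -955), -58) = Mul(-71, -58) = 4118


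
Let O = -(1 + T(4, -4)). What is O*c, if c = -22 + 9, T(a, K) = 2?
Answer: 39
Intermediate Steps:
c = -13
O = -3 (O = -(1 + 2) = -1*3 = -3)
O*c = -3*(-13) = 39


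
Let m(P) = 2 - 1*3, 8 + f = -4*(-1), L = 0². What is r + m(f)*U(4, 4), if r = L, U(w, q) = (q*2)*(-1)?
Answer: 8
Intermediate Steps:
U(w, q) = -2*q (U(w, q) = (2*q)*(-1) = -2*q)
L = 0
r = 0
f = -4 (f = -8 - 4*(-1) = -8 + 4 = -4)
m(P) = -1 (m(P) = 2 - 3 = -1)
r + m(f)*U(4, 4) = 0 - (-2)*4 = 0 - 1*(-8) = 0 + 8 = 8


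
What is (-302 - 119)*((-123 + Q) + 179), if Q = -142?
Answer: 36206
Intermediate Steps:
(-302 - 119)*((-123 + Q) + 179) = (-302 - 119)*((-123 - 142) + 179) = -421*(-265 + 179) = -421*(-86) = 36206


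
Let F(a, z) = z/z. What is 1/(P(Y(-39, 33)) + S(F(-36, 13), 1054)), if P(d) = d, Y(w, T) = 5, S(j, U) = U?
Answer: 1/1059 ≈ 0.00094429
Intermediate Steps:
F(a, z) = 1
1/(P(Y(-39, 33)) + S(F(-36, 13), 1054)) = 1/(5 + 1054) = 1/1059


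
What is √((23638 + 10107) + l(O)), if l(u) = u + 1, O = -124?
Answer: √33622 ≈ 183.36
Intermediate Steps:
l(u) = 1 + u
√((23638 + 10107) + l(O)) = √((23638 + 10107) + (1 - 124)) = √(33745 - 123) = √33622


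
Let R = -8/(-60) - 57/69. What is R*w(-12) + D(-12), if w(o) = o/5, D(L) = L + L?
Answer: -12844/575 ≈ -22.337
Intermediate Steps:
D(L) = 2*L
R = -239/345 (R = -8*(-1/60) - 57*1/69 = 2/15 - 19/23 = -239/345 ≈ -0.69275)
w(o) = o/5 (w(o) = o*(1/5) = o/5)
R*w(-12) + D(-12) = -239*(-12)/1725 + 2*(-12) = -239/345*(-12/5) - 24 = 956/575 - 24 = -12844/575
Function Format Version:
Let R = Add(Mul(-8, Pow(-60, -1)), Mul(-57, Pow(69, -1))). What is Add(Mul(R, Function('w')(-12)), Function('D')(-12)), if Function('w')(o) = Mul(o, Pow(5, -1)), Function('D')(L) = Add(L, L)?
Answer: Rational(-12844, 575) ≈ -22.337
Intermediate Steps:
Function('D')(L) = Mul(2, L)
R = Rational(-239, 345) (R = Add(Mul(-8, Rational(-1, 60)), Mul(-57, Rational(1, 69))) = Add(Rational(2, 15), Rational(-19, 23)) = Rational(-239, 345) ≈ -0.69275)
Function('w')(o) = Mul(Rational(1, 5), o) (Function('w')(o) = Mul(o, Rational(1, 5)) = Mul(Rational(1, 5), o))
Add(Mul(R, Function('w')(-12)), Function('D')(-12)) = Add(Mul(Rational(-239, 345), Mul(Rational(1, 5), -12)), Mul(2, -12)) = Add(Mul(Rational(-239, 345), Rational(-12, 5)), -24) = Add(Rational(956, 575), -24) = Rational(-12844, 575)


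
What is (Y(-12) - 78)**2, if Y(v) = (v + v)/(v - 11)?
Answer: 3132900/529 ≈ 5922.3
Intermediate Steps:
Y(v) = 2*v/(-11 + v) (Y(v) = (2*v)/(-11 + v) = 2*v/(-11 + v))
(Y(-12) - 78)**2 = (2*(-12)/(-11 - 12) - 78)**2 = (2*(-12)/(-23) - 78)**2 = (2*(-12)*(-1/23) - 78)**2 = (24/23 - 78)**2 = (-1770/23)**2 = 3132900/529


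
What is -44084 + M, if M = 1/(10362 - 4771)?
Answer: -246473643/5591 ≈ -44084.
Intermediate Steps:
M = 1/5591 ≈ 0.00017886
-44084 + M = -44084 + 1/5591 = -246473643/5591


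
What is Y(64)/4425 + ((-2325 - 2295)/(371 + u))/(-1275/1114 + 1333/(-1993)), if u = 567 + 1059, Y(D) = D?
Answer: 45903259323896/35576981808825 ≈ 1.2903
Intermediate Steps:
u = 1626
Y(64)/4425 + ((-2325 - 2295)/(371 + u))/(-1275/1114 + 1333/(-1993)) = 64/4425 + ((-2325 - 2295)/(371 + 1626))/(-1275/1114 + 1333/(-1993)) = 64*(1/4425) + (-4620/1997)/(-1275*1/1114 + 1333*(-1/1993)) = 64/4425 + (-4620*1/1997)/(-1275/1114 - 1333/1993) = 64/4425 - 4620/(1997*(-4026037/2220202)) = 64/4425 - 4620/1997*(-2220202/4026037) = 64/4425 + 10257333240/8039995889 = 45903259323896/35576981808825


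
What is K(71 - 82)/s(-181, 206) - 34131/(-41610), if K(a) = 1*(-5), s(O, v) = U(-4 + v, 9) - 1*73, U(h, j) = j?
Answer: 398739/443840 ≈ 0.89838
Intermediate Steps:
s(O, v) = -64 (s(O, v) = 9 - 1*73 = 9 - 73 = -64)
K(a) = -5
K(71 - 82)/s(-181, 206) - 34131/(-41610) = -5/(-64) - 34131/(-41610) = -5*(-1/64) - 34131*(-1/41610) = 5/64 + 11377/13870 = 398739/443840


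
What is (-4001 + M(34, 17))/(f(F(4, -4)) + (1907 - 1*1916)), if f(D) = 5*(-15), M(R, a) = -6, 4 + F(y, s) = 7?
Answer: 4007/84 ≈ 47.702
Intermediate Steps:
F(y, s) = 3 (F(y, s) = -4 + 7 = 3)
f(D) = -75
(-4001 + M(34, 17))/(f(F(4, -4)) + (1907 - 1*1916)) = (-4001 - 6)/(-75 + (1907 - 1*1916)) = -4007/(-75 + (1907 - 1916)) = -4007/(-75 - 9) = -4007/(-84) = -4007*(-1/84) = 4007/84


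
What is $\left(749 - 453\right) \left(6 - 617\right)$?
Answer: $-180856$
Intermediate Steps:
$\left(749 - 453\right) \left(6 - 617\right) = \left(749 - 453\right) \left(-611\right) = 296 \left(-611\right) = -180856$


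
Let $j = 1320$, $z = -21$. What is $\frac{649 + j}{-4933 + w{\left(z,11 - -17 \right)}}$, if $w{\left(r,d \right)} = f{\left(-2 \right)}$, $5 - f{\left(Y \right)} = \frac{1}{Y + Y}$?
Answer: $- \frac{7876}{19711} \approx -0.39957$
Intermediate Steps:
$f{\left(Y \right)} = 5 - \frac{1}{2 Y}$ ($f{\left(Y \right)} = 5 - \frac{1}{Y + Y} = 5 - \frac{1}{2 Y}$)
$w{\left(r,d \right)} = \frac{21}{4}$ ($w{\left(r,d \right)} = 5 - \frac{1}{2 \left(-2\right)} = 5 - - \frac{1}{4} = 5 + \frac{1}{4} = \frac{21}{4}$)
$\frac{649 + j}{-4933 + w{\left(z,11 - -17 \right)}} = \frac{649 + 1320}{-4933 + \frac{21}{4}} = \frac{1969}{- \frac{19711}{4}} = 1969 \left(- \frac{4}{19711}\right) = - \frac{7876}{19711}$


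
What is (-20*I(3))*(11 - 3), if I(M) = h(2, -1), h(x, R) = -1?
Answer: 160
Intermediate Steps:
I(M) = -1
(-20*I(3))*(11 - 3) = (-20*(-1))*(11 - 3) = 20*8 = 160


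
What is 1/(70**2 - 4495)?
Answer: 1/405 ≈ 0.0024691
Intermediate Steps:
1/(70**2 - 4495) = 1/(4900 - 4495) = 1/405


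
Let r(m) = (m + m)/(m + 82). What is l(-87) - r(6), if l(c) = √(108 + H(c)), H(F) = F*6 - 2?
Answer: -3/22 + 4*I*√26 ≈ -0.13636 + 20.396*I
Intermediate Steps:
H(F) = -2 + 6*F (H(F) = 6*F - 2 = -2 + 6*F)
r(m) = 2*m/(82 + m) (r(m) = (2*m)/(82 + m) = 2*m/(82 + m))
l(c) = √(106 + 6*c) (l(c) = √(108 + (-2 + 6*c)) = √(106 + 6*c))
l(-87) - r(6) = √(106 + 6*(-87)) - 2*6/(82 + 6) = √(106 - 522) - 2*6/88 = √(-416) - 2*6/88 = 4*I*√26 - 1*3/22 = 4*I*√26 - 3/22 = -3/22 + 4*I*√26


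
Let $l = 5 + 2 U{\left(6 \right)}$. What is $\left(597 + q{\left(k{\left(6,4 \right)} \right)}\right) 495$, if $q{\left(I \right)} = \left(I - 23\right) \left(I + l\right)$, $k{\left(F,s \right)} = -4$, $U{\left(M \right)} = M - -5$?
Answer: $-11880$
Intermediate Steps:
$U{\left(M \right)} = 5 + M$ ($U{\left(M \right)} = M + 5 = 5 + M$)
$l = 27$ ($l = 5 + 2 \left(5 + 6\right) = 5 + 2 \cdot 11 = 5 + 22 = 27$)
$q{\left(I \right)} = \left(-23 + I\right) \left(27 + I\right)$ ($q{\left(I \right)} = \left(I - 23\right) \left(I + 27\right) = \left(-23 + I\right) \left(27 + I\right)$)
$\left(597 + q{\left(k{\left(6,4 \right)} \right)}\right) 495 = \left(597 + \left(-621 + \left(-4\right)^{2} + 4 \left(-4\right)\right)\right) 495 = \left(597 - 621\right) 495 = \left(-24\right) 495 = -11880$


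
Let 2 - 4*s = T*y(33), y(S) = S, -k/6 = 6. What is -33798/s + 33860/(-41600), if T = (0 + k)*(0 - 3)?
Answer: 10583419/284960 ≈ 37.140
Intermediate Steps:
k = -36 (k = -6*6 = -36)
T = 108 (T = (0 - 36)*(0 - 3) = -36*(-3) = 108)
s = -1781/2 (s = ½ - 27*33 = ½ - ¼*3564 = ½ - 891 = -1781/2 ≈ -890.50)
-33798/s + 33860/(-41600) = -33798/(-1781/2) + 33860/(-41600) = -33798*(-2/1781) + 33860*(-1/41600) = 67596/1781 - 1693/2080 = 10583419/284960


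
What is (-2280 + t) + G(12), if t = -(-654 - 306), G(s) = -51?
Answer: -1371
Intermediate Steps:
t = 960 (t = -1*(-960) = 960)
(-2280 + t) + G(12) = (-2280 + 960) - 51 = -1320 - 51 = -1371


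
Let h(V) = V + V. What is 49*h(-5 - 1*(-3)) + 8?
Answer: -188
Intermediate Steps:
h(V) = 2*V
49*h(-5 - 1*(-3)) + 8 = 49*(2*(-5 - 1*(-3))) + 8 = 49*(2*(-5 + 3)) + 8 = 49*(2*(-2)) + 8 = 49*(-4) + 8 = -196 + 8 = -188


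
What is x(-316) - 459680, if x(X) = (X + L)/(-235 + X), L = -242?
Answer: -253283122/551 ≈ -4.5968e+5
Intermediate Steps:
x(X) = (-242 + X)/(-235 + X) (x(X) = (X - 242)/(-235 + X) = (-242 + X)/(-235 + X))
x(-316) - 459680 = (-242 - 316)/(-235 - 316) - 459680 = -558/(-551) - 459680 = -1/551*(-558) - 459680 = 558/551 - 459680 = -253283122/551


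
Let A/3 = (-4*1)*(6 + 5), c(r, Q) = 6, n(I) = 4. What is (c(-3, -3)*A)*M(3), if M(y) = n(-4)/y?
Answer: -1056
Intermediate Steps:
M(y) = 4/y
A = -132 (A = 3*((-4*1)*(6 + 5)) = 3*(-4*11) = 3*(-44) = -132)
(c(-3, -3)*A)*M(3) = (6*(-132))*(4/3) = -3168/3 = -792*4/3 = -1056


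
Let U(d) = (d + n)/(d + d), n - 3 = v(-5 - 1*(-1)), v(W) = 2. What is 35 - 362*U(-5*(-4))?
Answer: -765/4 ≈ -191.25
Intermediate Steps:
n = 5 (n = 3 + 2 = 5)
U(d) = (5 + d)/(2*d) (U(d) = (d + 5)/(d + d) = (5 + d)/((2*d)) = (5 + d)*(1/(2*d)) = (5 + d)/(2*d))
35 - 362*U(-5*(-4)) = 35 - 181*(5 - 5*(-4))/((-5*(-4))) = 35 - 181*(5 + 20)/20 = 35 - 181*25/20 = 35 - 362*5/8 = 35 - 905/4 = -765/4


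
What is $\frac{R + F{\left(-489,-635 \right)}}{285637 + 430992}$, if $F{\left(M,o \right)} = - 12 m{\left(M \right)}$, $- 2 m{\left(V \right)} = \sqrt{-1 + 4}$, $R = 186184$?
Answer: $\frac{186184}{716629} + \frac{6 \sqrt{3}}{716629} \approx 0.25982$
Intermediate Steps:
$m{\left(V \right)} = - \frac{\sqrt{3}}{2}$ ($m{\left(V \right)} = - \frac{\sqrt{-1 + 4}}{2} = - \frac{\sqrt{3}}{2}$)
$F{\left(M,o \right)} = 6 \sqrt{3}$ ($F{\left(M,o \right)} = - 12 \left(- \frac{\sqrt{3}}{2}\right) = 6 \sqrt{3}$)
$\frac{R + F{\left(-489,-635 \right)}}{285637 + 430992} = \frac{186184 + 6 \sqrt{3}}{285637 + 430992} = \frac{186184 + 6 \sqrt{3}}{716629} = \left(186184 + 6 \sqrt{3}\right) \frac{1}{716629} = \frac{186184}{716629} + \frac{6 \sqrt{3}}{716629}$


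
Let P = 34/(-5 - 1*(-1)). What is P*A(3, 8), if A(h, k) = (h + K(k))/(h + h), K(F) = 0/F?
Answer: -17/4 ≈ -4.2500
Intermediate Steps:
K(F) = 0
A(h, k) = ½ (A(h, k) = (h + 0)/(h + h) = h/((2*h)) = h*(1/(2*h)) = ½)
P = -17/2 (P = 34/(-5 + 1) = 34/(-4) = 34*(-¼) = -17/2 ≈ -8.5000)
P*A(3, 8) = -17/2*½ = -17/4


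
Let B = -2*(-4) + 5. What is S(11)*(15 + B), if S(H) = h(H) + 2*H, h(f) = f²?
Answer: 4004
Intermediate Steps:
S(H) = H² + 2*H
B = 13 (B = 8 + 5 = 13)
S(11)*(15 + B) = (11*(2 + 11))*(15 + 13) = (11*13)*28 = 143*28 = 4004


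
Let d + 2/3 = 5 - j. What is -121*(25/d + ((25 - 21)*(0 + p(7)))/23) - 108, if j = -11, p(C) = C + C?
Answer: -27595/46 ≈ -599.89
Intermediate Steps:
p(C) = 2*C
d = 46/3 (d = -2/3 + (5 - 1*(-11)) = -2/3 + (5 + 11) = -2/3 + 16 = 46/3 ≈ 15.333)
-121*(25/d + ((25 - 21)*(0 + p(7)))/23) - 108 = -121*(25/(46/3) + ((25 - 21)*(0 + 2*7))/23) - 108 = -121*(25*(3/46) + (4*(0 + 14))*(1/23)) - 108 = -121*(75/46 + (4*14)*(1/23)) - 108 = -121*(75/46 + 56*(1/23)) - 108 = -121*(75/46 + 56/23) - 108 = -121*187/46 - 108 = -22627/46 - 108 = -27595/46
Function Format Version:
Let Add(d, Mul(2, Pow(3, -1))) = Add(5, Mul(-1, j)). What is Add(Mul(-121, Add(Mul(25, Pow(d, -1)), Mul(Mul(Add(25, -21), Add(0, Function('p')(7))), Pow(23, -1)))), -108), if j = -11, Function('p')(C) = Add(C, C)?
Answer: Rational(-27595, 46) ≈ -599.89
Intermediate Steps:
Function('p')(C) = Mul(2, C)
d = Rational(46, 3) (d = Add(Rational(-2, 3), Add(5, Mul(-1, -11))) = Add(Rational(-2, 3), Add(5, 11)) = Add(Rational(-2, 3), 16) = Rational(46, 3) ≈ 15.333)
Add(Mul(-121, Add(Mul(25, Pow(d, -1)), Mul(Mul(Add(25, -21), Add(0, Function('p')(7))), Pow(23, -1)))), -108) = Add(Mul(-121, Add(Mul(25, Pow(Rational(46, 3), -1)), Mul(Mul(Add(25, -21), Add(0, Mul(2, 7))), Pow(23, -1)))), -108) = Add(Mul(-121, Add(Mul(25, Rational(3, 46)), Mul(Mul(4, Add(0, 14)), Rational(1, 23)))), -108) = Add(Mul(-121, Add(Rational(75, 46), Mul(Mul(4, 14), Rational(1, 23)))), -108) = Add(Mul(-121, Add(Rational(75, 46), Mul(56, Rational(1, 23)))), -108) = Add(Mul(-121, Add(Rational(75, 46), Rational(56, 23))), -108) = Add(Mul(-121, Rational(187, 46)), -108) = Add(Rational(-22627, 46), -108) = Rational(-27595, 46)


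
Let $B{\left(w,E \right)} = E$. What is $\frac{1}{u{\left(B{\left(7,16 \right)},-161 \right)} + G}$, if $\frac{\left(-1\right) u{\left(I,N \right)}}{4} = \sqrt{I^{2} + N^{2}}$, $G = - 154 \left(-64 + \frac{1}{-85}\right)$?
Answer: $\frac{35611345}{349536905098} + \frac{7225 \sqrt{26177}}{174768452549} \approx 0.00010857$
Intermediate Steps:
$G = \frac{837914}{85}$ ($G = - 154 \left(-64 - \frac{1}{85}\right) = \left(-154\right) \left(- \frac{5441}{85}\right) = \frac{837914}{85} \approx 9857.8$)
$u{\left(I,N \right)} = - 4 \sqrt{I^{2} + N^{2}}$
$\frac{1}{u{\left(B{\left(7,16 \right)},-161 \right)} + G} = \frac{1}{- 4 \sqrt{16^{2} + \left(-161\right)^{2}} + \frac{837914}{85}} = \frac{1}{- 4 \sqrt{256 + 25921} + \frac{837914}{85}} = \frac{1}{- 4 \sqrt{26177} + \frac{837914}{85}} = \frac{1}{\frac{837914}{85} - 4 \sqrt{26177}}$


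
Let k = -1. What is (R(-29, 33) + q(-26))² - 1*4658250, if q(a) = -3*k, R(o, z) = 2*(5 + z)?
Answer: -4652009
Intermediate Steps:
R(o, z) = 10 + 2*z
q(a) = 3 (q(a) = -3*(-1) = 3)
(R(-29, 33) + q(-26))² - 1*4658250 = ((10 + 2*33) + 3)² - 1*4658250 = ((10 + 66) + 3)² - 4658250 = (76 + 3)² - 4658250 = 79² - 4658250 = 6241 - 4658250 = -4652009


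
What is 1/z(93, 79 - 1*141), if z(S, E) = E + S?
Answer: 1/31 ≈ 0.032258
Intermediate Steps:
1/z(93, 79 - 1*141) = 1/((79 - 1*141) + 93) = 1/((79 - 141) + 93) = 1/(-62 + 93) = 1/31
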